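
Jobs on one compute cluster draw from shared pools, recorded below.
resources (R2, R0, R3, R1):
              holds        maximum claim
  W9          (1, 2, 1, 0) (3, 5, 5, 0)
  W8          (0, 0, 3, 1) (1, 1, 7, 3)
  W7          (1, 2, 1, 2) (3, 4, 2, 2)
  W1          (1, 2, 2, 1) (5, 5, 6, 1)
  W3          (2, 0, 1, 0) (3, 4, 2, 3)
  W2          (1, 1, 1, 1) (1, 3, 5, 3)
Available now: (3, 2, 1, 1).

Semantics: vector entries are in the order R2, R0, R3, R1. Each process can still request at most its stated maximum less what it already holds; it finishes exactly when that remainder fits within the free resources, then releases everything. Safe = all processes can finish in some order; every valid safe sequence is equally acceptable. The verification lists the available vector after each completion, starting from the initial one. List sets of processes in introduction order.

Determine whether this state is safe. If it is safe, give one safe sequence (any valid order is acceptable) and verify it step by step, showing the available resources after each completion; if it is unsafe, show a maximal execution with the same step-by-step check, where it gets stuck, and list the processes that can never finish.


The state is UNSAFE.
Key observation: after W7, W3 complete, (6, 4, 3, 3) is the best the pool ever gets, yet each leftover process wants more R3.
A maximal execution: W7, W3 — then nothing else fits. Check, step by step:
  pool = (3, 2, 1, 1)
  W7: need (2, 2, 1, 0) fits (3, 2, 1, 1); releases (1, 2, 1, 2), pool now (4, 4, 2, 3)
  W3: need (1, 4, 1, 3) fits (4, 4, 2, 3); releases (2, 0, 1, 0), pool now (6, 4, 3, 3)
  W9 still needs (2, 3, 4, 0) but only (6, 4, 3, 3) is free — short on R3
  W8 still needs (1, 1, 4, 2) but only (6, 4, 3, 3) is free — short on R3
  W1 still needs (4, 3, 4, 0) but only (6, 4, 3, 3) is free — short on R3
  W2 still needs (0, 2, 4, 2) but only (6, 4, 3, 3) is free — short on R3
Permanently blocked: W9, W8, W1 and W2.


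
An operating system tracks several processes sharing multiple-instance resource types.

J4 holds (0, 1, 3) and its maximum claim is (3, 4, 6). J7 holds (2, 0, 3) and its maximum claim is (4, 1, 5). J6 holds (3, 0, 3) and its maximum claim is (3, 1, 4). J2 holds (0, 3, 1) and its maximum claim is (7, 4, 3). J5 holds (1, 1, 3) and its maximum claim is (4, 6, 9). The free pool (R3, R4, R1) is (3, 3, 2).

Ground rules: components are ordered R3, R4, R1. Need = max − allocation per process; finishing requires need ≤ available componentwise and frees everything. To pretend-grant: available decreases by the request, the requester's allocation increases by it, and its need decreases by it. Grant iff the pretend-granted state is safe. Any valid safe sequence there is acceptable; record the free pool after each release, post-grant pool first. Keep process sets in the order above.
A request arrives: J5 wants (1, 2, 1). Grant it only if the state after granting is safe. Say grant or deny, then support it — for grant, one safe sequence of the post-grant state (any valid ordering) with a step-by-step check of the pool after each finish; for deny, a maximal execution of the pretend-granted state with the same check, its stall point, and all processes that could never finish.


GRANT. The post-grant state is safe; one safe sequence: J6, J7, J2, J4, J5.
Key observation: granting shrinks the pool to (2, 1, 1), yet J6 still fits and the chain goes through.
Verifying the post-grant state step by step:
  pool = (2, 1, 1)
  run J6 (needs (0, 1, 1), free (2, 1, 1)); after release of (3, 0, 3) the pool is (5, 1, 4)
  run J7 (needs (2, 1, 2), free (5, 1, 4)); after release of (2, 0, 3) the pool is (7, 1, 7)
  run J2 (needs (7, 1, 2), free (7, 1, 7)); after release of (0, 3, 1) the pool is (7, 4, 8)
  run J4 (needs (3, 3, 3), free (7, 4, 8)); after release of (0, 1, 3) the pool is (7, 5, 11)
  run J5 (needs (2, 3, 5), free (7, 5, 11)); after release of (2, 3, 4) the pool is (9, 8, 15)


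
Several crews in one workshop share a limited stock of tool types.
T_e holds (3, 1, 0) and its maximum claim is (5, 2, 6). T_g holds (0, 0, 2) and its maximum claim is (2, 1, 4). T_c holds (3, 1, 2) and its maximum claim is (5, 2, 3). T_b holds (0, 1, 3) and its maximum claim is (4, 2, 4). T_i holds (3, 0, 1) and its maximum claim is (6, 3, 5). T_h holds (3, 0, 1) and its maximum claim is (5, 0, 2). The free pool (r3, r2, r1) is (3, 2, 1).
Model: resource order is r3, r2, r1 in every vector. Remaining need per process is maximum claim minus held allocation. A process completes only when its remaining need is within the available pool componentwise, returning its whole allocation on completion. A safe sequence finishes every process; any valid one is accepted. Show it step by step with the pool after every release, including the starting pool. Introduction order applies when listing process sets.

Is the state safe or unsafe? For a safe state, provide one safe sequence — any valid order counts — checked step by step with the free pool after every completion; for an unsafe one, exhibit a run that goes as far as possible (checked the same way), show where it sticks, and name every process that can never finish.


SAFE, for example via the order T_c, T_h, T_i, T_b, T_e, T_g.
Key observation: reading the order forward, T_c is the first process whose need (2, 1, 1) meets the free pool (3, 2, 1) exactly on a resource it requests.
Step-by-step check:
  pool = (3, 2, 1)
  T_c needs (2, 1, 1) <= (3, 2, 1) -> finishes; pool += (3, 1, 2) = (6, 3, 3)
  T_h needs (2, 0, 1) <= (6, 3, 3) -> finishes; pool += (3, 0, 1) = (9, 3, 4)
  T_i needs (3, 3, 4) <= (9, 3, 4) -> finishes; pool += (3, 0, 1) = (12, 3, 5)
  T_b needs (4, 1, 1) <= (12, 3, 5) -> finishes; pool += (0, 1, 3) = (12, 4, 8)
  T_e needs (2, 1, 6) <= (12, 4, 8) -> finishes; pool += (3, 1, 0) = (15, 5, 8)
  T_g needs (2, 1, 2) <= (15, 5, 8) -> finishes; pool += (0, 0, 2) = (15, 5, 10)


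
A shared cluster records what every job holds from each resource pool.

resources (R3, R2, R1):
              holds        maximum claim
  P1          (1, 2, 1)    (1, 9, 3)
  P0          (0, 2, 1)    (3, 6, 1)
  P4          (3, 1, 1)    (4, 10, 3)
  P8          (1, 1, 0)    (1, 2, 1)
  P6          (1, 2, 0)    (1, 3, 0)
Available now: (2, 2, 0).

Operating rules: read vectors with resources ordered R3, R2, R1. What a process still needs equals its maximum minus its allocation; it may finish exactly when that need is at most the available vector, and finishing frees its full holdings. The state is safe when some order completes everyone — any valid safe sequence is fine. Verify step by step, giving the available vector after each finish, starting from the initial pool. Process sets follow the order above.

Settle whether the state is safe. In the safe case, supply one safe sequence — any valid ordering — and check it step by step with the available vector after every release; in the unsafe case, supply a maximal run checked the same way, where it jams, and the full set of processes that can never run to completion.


UNSAFE.
Key observation: the wall is R1: completing P6, P0, P8 brings the pool only to (4, 7, 1), and all the rest need more.
Going as far as possible: P6, P0, P8; after that, nothing fits. Walking it through:
  pool = (2, 2, 0)
  P6: need (0, 1, 0) fits (2, 2, 0); releases (1, 2, 0), pool now (3, 4, 0)
  P0: need (3, 4, 0) fits (3, 4, 0); releases (0, 2, 1), pool now (3, 6, 1)
  P8: need (0, 1, 1) fits (3, 6, 1); releases (1, 1, 0), pool now (4, 7, 1)
  blocked: P1 wants (0, 7, 2), pool (4, 7, 1) — not enough R1
  blocked: P4 wants (1, 9, 2), pool (4, 7, 1) — not enough R2 and R1
Permanently blocked: P1 and P4.


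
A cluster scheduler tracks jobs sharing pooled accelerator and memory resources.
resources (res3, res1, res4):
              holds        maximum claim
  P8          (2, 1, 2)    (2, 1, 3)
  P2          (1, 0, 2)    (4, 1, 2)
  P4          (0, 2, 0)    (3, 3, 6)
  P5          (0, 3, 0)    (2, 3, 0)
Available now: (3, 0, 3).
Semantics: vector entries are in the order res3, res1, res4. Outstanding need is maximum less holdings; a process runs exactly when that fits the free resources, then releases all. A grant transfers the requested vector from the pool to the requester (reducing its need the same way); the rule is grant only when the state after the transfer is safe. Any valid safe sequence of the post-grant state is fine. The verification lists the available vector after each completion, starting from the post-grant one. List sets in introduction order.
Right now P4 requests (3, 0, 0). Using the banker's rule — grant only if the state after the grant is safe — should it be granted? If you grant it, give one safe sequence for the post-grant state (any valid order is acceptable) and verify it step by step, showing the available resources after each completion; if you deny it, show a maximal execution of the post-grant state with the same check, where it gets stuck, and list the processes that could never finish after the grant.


DENY — the pretend-granted state is unsafe.
Key observation: after P8, P5 the pool peaks at (2, 4, 5), and each blocked process is short somewhere: P2 on res3; P4 on res4.
After a pretend grant, a maximal execution: P8, P5 — then nothing else fits. Walking it through:
  pool = (0, 0, 3)
  P8 needs (0, 0, 1) <= (0, 0, 3) -> finishes; pool += (2, 1, 2) = (2, 1, 5)
  P5 needs (2, 0, 0) <= (2, 1, 5) -> finishes; pool += (0, 3, 0) = (2, 4, 5)
  P2 cannot run: need (3, 1, 0) vs free (2, 4, 5) (insufficient res3)
  P4 cannot run: need (0, 1, 6) vs free (2, 4, 5) (insufficient res4)
Had the request been granted, P2 and P4 could never finish.


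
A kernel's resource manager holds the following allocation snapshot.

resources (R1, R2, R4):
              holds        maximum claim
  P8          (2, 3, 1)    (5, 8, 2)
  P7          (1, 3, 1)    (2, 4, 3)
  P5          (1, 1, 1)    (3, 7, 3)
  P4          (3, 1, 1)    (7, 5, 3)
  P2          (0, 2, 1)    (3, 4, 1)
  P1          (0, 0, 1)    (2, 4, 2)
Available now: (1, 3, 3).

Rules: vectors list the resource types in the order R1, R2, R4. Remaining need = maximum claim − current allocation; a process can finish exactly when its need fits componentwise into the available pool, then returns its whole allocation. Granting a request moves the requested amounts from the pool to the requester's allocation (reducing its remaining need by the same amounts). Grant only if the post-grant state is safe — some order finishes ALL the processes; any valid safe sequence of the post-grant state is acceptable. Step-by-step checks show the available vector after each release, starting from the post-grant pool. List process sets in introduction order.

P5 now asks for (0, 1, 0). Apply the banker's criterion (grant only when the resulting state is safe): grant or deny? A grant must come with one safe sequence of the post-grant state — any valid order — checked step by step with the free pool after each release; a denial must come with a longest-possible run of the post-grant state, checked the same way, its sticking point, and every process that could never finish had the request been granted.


GRANT: granting preserves safety; a valid post-grant sequence is P7, P5, P1, P2, P8, P4.
Key observation: post-grant, (1, 2, 3) remains, and an order beginning with P7 completes everyone.
Step-by-step check of the post-grant state:
  pool = (1, 2, 3)
  P7: need (1, 1, 2) fits (1, 2, 3); releases (1, 3, 1), pool now (2, 5, 4)
  P5: need (2, 5, 2) fits (2, 5, 4); releases (1, 2, 1), pool now (3, 7, 5)
  P1: need (2, 4, 1) fits (3, 7, 5); releases (0, 0, 1), pool now (3, 7, 6)
  P2: need (3, 2, 0) fits (3, 7, 6); releases (0, 2, 1), pool now (3, 9, 7)
  P8: need (3, 5, 1) fits (3, 9, 7); releases (2, 3, 1), pool now (5, 12, 8)
  P4: need (4, 4, 2) fits (5, 12, 8); releases (3, 1, 1), pool now (8, 13, 9)


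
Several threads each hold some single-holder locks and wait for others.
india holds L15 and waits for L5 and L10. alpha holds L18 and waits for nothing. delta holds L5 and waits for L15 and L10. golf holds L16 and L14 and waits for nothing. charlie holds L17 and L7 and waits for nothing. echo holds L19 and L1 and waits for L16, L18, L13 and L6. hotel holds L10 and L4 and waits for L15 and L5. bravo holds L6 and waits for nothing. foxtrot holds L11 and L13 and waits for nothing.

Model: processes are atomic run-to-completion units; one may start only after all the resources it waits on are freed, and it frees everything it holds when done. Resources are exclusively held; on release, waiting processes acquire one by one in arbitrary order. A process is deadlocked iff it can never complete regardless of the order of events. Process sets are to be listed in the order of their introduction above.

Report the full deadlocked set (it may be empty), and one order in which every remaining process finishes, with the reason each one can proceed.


Deadlocked: india, delta and hotel.
Key observation: the loop india -> delta -> india blocks itself forever; hotel is caught in further circular waits.
A valid finishing order for the others: golf, charlie, bravo, alpha, foxtrot, echo.
Walking it through:
  golf: no waits; runs immediately, freeing L16 and L14
  charlie: no waits; runs immediately, freeing L17 and L7
  bravo: no waits; runs immediately, freeing L6
  alpha: no waits; runs immediately, freeing L18
  foxtrot: no waits; runs immediately, freeing L11 and L13
  echo: everything it awaited (L16, L18, L13 and L6) is free; runs, freeing L19 and L1


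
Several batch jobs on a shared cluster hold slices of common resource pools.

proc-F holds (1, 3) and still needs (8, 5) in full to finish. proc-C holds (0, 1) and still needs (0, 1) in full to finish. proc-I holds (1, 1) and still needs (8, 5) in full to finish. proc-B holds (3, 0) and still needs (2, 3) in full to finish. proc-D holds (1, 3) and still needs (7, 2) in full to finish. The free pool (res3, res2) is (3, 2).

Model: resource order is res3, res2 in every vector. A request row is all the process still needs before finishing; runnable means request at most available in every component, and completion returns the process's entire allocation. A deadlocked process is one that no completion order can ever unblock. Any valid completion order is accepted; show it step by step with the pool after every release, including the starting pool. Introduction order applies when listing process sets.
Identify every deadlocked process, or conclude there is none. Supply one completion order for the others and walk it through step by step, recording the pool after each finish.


Deadlocked: proc-F, proc-I and proc-D.
Key observation: res3 is the bottleneck — with proc-C, proc-B done the pool holds (6, 3), short of every remaining need.
A valid finishing order for the others: proc-C, proc-B. Check, step by step:
  pool = (3, 2)
  run proc-C (needs (0, 1), free (3, 2)); after release of (0, 1) the pool is (3, 3)
  run proc-B (needs (2, 3), free (3, 3)); after release of (3, 0) the pool is (6, 3)
The blocked processes can never fit:
  proc-F still needs (8, 5) but only (6, 3) is free — short on res3 and res2
  proc-I still needs (8, 5) but only (6, 3) is free — short on res3 and res2
  proc-D still needs (7, 2) but only (6, 3) is free — short on res3


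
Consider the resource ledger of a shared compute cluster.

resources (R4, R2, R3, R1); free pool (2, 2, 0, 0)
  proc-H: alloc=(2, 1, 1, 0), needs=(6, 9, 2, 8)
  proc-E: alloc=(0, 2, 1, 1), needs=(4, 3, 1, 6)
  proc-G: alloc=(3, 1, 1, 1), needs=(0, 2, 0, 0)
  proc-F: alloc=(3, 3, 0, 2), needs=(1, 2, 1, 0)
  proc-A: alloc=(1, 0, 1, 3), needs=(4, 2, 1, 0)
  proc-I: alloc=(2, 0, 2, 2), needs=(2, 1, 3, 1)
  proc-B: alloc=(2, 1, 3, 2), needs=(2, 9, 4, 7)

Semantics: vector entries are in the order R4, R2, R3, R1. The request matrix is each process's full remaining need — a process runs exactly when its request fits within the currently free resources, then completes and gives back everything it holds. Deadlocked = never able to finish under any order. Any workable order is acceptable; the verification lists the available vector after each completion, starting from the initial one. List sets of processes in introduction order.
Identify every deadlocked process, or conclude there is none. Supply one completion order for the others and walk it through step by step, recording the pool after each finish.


Deadlocked set: proc-H and proc-B.
Key observation: the pool after proc-G, proc-A, proc-F, proc-E, proc-I is (11, 8, 5, 9); every surviving request exceeds it in R2, so progress ends there.
The rest can finish in the order proc-G, proc-A, proc-F, proc-E, proc-I. Walking it through:
  pool = (2, 2, 0, 0)
  proc-G needs (0, 2, 0, 0) <= (2, 2, 0, 0) -> finishes; pool += (3, 1, 1, 1) = (5, 3, 1, 1)
  proc-A needs (4, 2, 1, 0) <= (5, 3, 1, 1) -> finishes; pool += (1, 0, 1, 3) = (6, 3, 2, 4)
  proc-F needs (1, 2, 1, 0) <= (6, 3, 2, 4) -> finishes; pool += (3, 3, 0, 2) = (9, 6, 2, 6)
  proc-E needs (4, 3, 1, 6) <= (9, 6, 2, 6) -> finishes; pool += (0, 2, 1, 1) = (9, 8, 3, 7)
  proc-I needs (2, 1, 3, 1) <= (9, 8, 3, 7) -> finishes; pool += (2, 0, 2, 2) = (11, 8, 5, 9)
None of the blocked processes ever fits:
  proc-H still needs (6, 9, 2, 8) but only (11, 8, 5, 9) is free — short on R2
  proc-B still needs (2, 9, 4, 7) but only (11, 8, 5, 9) is free — short on R2


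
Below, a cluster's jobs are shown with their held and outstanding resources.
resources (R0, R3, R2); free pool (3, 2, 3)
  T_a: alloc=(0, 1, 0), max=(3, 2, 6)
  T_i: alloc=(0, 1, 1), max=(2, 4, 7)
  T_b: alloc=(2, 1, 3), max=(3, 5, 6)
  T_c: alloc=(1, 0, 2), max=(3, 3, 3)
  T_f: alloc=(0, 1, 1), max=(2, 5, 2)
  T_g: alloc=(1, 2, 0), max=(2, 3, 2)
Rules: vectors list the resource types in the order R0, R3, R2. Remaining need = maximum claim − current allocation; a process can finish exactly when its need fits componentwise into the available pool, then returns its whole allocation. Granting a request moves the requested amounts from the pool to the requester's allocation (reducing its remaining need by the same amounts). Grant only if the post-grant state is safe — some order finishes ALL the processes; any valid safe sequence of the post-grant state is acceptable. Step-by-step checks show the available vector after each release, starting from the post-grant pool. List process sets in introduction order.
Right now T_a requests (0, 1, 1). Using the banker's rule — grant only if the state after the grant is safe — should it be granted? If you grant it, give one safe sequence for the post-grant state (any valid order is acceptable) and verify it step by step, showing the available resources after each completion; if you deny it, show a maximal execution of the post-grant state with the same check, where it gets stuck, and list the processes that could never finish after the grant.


DENY: after the grant no complete ordering would exist.
Key observation: after T_g, T_c the pool peaks at (5, 3, 4), and each blocked process is short somewhere: T_a on R2; T_i on R2; T_b on R3; T_f on R3.
After a pretend grant, a maximal execution: T_g, T_c — then nothing else fits. Step-by-step check:
  pool = (3, 1, 2)
  T_g: need (1, 1, 2) fits (3, 1, 2); releases (1, 2, 0), pool now (4, 3, 2)
  T_c: need (2, 3, 1) fits (4, 3, 2); releases (1, 0, 2), pool now (5, 3, 4)
  T_a still needs (3, 0, 5) but only (5, 3, 4) is free — short on R2
  T_i still needs (2, 3, 6) but only (5, 3, 4) is free — short on R2
  T_b still needs (1, 4, 3) but only (5, 3, 4) is free — short on R3
  T_f still needs (2, 4, 1) but only (5, 3, 4) is free — short on R3
Processes that could never finish after the grant: T_a, T_i, T_b and T_f.


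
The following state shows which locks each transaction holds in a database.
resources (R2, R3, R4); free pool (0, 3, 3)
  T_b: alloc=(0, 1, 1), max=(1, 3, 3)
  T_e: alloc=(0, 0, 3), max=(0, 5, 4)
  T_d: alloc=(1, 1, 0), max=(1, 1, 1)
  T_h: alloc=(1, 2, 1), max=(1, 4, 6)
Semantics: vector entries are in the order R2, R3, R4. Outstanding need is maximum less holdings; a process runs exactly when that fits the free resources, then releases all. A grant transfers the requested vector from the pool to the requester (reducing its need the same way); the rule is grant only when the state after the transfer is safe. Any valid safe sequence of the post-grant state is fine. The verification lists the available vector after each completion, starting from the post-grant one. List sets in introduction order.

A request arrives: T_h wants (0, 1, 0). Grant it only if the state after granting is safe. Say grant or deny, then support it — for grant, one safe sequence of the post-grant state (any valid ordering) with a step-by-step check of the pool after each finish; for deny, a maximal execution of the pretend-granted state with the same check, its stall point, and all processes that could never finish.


DENY. Granting would leave the state unsafe.
Key observation: after T_d, T_b the pool peaks at (1, 4, 4), and each blocked process is short somewhere: T_e on R3; T_h on R4.
Pretend the grant happened; the run T_d, T_b goes as far as possible. Step-by-step check:
  pool = (0, 2, 3)
  run T_d (needs (0, 0, 1), free (0, 2, 3)); after release of (1, 1, 0) the pool is (1, 3, 3)
  run T_b (needs (1, 2, 2), free (1, 3, 3)); after release of (0, 1, 1) the pool is (1, 4, 4)
  T_e cannot run: need (0, 5, 1) vs free (1, 4, 4) (insufficient R3)
  T_h cannot run: need (0, 1, 5) vs free (1, 4, 4) (insufficient R4)
Post-grant, the permanently blocked set is T_e and T_h.


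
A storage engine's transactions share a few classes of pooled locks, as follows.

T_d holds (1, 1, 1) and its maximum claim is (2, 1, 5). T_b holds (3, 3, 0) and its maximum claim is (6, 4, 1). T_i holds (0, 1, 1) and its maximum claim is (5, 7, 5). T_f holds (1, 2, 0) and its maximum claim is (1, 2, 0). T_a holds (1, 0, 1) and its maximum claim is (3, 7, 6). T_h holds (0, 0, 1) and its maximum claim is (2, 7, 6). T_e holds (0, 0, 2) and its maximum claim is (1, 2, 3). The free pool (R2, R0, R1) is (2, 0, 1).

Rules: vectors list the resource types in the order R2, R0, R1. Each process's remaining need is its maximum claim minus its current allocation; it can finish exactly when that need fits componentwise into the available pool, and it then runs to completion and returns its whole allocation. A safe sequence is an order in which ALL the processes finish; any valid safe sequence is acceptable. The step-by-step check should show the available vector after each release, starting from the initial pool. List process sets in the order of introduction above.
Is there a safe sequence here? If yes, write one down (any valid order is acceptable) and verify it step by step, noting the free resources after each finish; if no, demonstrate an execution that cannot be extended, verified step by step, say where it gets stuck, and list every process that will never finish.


The state is UNSAFE.
Key observation: even finishing T_f, T_e, T_b leaves just (6, 5, 3) free — too little R1 for any of the remaining processes.
A maximal execution: T_f, T_e, T_b — then nothing else fits. Check, step by step:
  pool = (2, 0, 1)
  T_f needs (0, 0, 0) <= (2, 0, 1) -> finishes; pool += (1, 2, 0) = (3, 2, 1)
  T_e needs (1, 2, 1) <= (3, 2, 1) -> finishes; pool += (0, 0, 2) = (3, 2, 3)
  T_b needs (3, 1, 1) <= (3, 2, 3) -> finishes; pool += (3, 3, 0) = (6, 5, 3)
  T_d still needs (1, 0, 4) but only (6, 5, 3) is free — short on R1
  T_i still needs (5, 6, 4) but only (6, 5, 3) is free — short on R0 and R1
  T_a still needs (2, 7, 5) but only (6, 5, 3) is free — short on R0 and R1
  T_h still needs (2, 7, 5) but only (6, 5, 3) is free — short on R0 and R1
Processes that can never finish: T_d, T_i, T_a and T_h.


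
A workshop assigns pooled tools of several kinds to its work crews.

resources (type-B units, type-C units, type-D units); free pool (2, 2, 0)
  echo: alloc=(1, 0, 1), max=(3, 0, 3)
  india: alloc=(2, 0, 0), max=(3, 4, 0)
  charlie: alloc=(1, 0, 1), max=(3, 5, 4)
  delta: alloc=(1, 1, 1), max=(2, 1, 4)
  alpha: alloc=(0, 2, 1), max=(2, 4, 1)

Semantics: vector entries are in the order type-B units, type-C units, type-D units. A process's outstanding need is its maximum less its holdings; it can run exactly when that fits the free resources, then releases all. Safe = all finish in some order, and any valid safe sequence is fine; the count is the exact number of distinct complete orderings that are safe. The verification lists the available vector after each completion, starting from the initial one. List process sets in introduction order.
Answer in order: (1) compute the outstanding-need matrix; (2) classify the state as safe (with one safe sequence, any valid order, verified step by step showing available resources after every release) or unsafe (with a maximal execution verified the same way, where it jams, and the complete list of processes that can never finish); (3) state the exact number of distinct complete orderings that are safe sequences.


(1) Remaining need (order type-B units, type-C units, type-D units):
  echo: (2, 0, 2)
  india: (1, 4, 0)
  charlie: (2, 5, 3)
  delta: (1, 0, 3)
  alpha: (2, 2, 0)
(2) UNSAFE — no complete ordering exists.
Key observation: once alpha, india finish, the pool peaks at (4, 4, 1) — and every remaining process still needs more type-D units than that.
Going as far as possible: alpha, india; after that, nothing fits. Check, step by step:
  pool = (2, 2, 0)
  alpha: need (2, 2, 0) fits (2, 2, 0); releases (0, 2, 1), pool now (2, 4, 1)
  india: need (1, 4, 0) fits (2, 4, 1); releases (2, 0, 0), pool now (4, 4, 1)
  echo cannot run: need (2, 0, 2) vs free (4, 4, 1) (insufficient type-D units)
  charlie cannot run: need (2, 5, 3) vs free (4, 4, 1) (insufficient type-C units and type-D units)
  delta cannot run: need (1, 0, 3) vs free (4, 4, 1) (insufficient type-D units)
Permanently blocked: echo, charlie and delta.
(3) The exact count: 0 of the possible complete orderings are safe sequences.


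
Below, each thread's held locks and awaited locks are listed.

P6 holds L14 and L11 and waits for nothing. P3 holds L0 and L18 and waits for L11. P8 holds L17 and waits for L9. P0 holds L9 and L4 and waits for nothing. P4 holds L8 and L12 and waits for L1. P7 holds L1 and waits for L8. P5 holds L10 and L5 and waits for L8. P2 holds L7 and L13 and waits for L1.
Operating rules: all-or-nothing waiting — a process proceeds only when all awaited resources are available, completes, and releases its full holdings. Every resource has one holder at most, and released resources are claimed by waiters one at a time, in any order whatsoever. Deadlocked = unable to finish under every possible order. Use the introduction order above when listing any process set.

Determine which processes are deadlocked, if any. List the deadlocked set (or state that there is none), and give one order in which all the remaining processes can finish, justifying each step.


Deadlocked set: P4, P7, P5 and P2.
Key observation: P4 -> P7 -> P4 is a circular wait — nothing in it can go first; P5 and P2 wait into the deadlock from upstream.
One completion order for the rest: P6, P0, P8, P3.
Verifying each step:
  run P6 (it waits on nothing); releases L14 and L11
  run P0 (it waits on nothing); releases L9 and L4
  P8 waits on L9 — all released -> runs and releases L17
  P3 waits on L11 — all released -> runs and releases L0 and L18


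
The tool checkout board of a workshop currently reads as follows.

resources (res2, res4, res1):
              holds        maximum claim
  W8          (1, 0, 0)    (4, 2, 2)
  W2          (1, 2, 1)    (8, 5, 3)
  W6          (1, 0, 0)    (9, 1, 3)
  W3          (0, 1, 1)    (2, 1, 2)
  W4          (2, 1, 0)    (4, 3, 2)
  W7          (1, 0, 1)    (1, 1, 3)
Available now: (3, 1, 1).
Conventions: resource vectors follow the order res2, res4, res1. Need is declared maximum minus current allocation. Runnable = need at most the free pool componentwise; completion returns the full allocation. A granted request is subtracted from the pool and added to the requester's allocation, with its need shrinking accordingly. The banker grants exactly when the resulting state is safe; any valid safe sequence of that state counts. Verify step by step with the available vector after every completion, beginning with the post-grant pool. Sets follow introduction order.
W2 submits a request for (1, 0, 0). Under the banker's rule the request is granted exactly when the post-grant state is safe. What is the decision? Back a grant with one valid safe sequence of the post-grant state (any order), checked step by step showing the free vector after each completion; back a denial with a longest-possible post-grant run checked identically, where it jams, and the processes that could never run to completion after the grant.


GRANT. The post-grant state is safe; one safe sequence: W3, W4, W7, W8, W2, W6.
Key observation: even at the reduced pool (2, 1, 1), W3 fits immediately, so safety survives the grant.
Verifying the post-grant state step by step:
  pool = (2, 1, 1)
  run W3 (needs (2, 0, 1), free (2, 1, 1)); after release of (0, 1, 1) the pool is (2, 2, 2)
  run W4 (needs (2, 2, 2), free (2, 2, 2)); after release of (2, 1, 0) the pool is (4, 3, 2)
  run W7 (needs (0, 1, 2), free (4, 3, 2)); after release of (1, 0, 1) the pool is (5, 3, 3)
  run W8 (needs (3, 2, 2), free (5, 3, 3)); after release of (1, 0, 0) the pool is (6, 3, 3)
  run W2 (needs (6, 3, 2), free (6, 3, 3)); after release of (2, 2, 1) the pool is (8, 5, 4)
  run W6 (needs (8, 1, 3), free (8, 5, 4)); after release of (1, 0, 0) the pool is (9, 5, 4)


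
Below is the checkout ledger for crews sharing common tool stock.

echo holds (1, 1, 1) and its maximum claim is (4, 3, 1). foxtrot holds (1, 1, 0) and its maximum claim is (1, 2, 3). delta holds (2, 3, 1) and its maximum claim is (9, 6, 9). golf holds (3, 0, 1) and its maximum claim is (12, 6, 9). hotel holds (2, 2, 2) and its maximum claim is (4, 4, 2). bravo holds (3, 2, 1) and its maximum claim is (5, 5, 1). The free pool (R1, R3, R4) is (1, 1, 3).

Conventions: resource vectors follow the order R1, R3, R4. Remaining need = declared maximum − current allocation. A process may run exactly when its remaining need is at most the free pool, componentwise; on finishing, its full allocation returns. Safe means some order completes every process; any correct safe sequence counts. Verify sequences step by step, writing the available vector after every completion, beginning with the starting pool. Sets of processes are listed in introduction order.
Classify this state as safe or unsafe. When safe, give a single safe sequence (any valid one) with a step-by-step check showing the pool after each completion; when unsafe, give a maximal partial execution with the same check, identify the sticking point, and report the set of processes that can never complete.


UNSAFE.
Key observation: no order helps: past foxtrot, hotel, bravo, echo, the free pool tops out at (8, 7, 7), below what each blocked process needs in R4.
Going as far as possible: foxtrot, hotel, bravo, echo; after that, nothing fits. Walking it through:
  pool = (1, 1, 3)
  run foxtrot (needs (0, 1, 3), free (1, 1, 3)); after release of (1, 1, 0) the pool is (2, 2, 3)
  run hotel (needs (2, 2, 0), free (2, 2, 3)); after release of (2, 2, 2) the pool is (4, 4, 5)
  run bravo (needs (2, 3, 0), free (4, 4, 5)); after release of (3, 2, 1) the pool is (7, 6, 6)
  run echo (needs (3, 2, 0), free (7, 6, 6)); after release of (1, 1, 1) the pool is (8, 7, 7)
  delta cannot run: need (7, 3, 8) vs free (8, 7, 7) (insufficient R4)
  golf cannot run: need (9, 6, 8) vs free (8, 7, 7) (insufficient R1 and R4)
Never able to finish: delta and golf.


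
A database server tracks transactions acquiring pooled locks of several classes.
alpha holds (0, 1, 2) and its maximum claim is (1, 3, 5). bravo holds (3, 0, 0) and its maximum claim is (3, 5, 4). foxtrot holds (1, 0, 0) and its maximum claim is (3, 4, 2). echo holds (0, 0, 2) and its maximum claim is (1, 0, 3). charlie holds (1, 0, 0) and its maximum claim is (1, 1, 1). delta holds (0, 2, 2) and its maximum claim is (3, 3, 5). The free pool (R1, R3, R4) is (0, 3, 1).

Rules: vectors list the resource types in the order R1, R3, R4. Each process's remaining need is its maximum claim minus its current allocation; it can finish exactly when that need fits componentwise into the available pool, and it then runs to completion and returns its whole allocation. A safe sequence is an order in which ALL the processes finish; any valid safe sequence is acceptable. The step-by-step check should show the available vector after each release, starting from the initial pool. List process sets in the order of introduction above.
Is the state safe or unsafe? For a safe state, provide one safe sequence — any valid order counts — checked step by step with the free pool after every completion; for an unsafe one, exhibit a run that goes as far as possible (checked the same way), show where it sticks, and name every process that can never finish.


UNSAFE.
Key observation: after charlie, echo, alpha the pool peaks at (1, 4, 5), and each blocked process is short somewhere: bravo on R3; foxtrot on R1; delta on R1.
A maximal execution: charlie, echo, alpha — then nothing else fits. Check, step by step:
  pool = (0, 3, 1)
  charlie: need (0, 1, 1) fits (0, 3, 1); releases (1, 0, 0), pool now (1, 3, 1)
  echo: need (1, 0, 1) fits (1, 3, 1); releases (0, 0, 2), pool now (1, 3, 3)
  alpha: need (1, 2, 3) fits (1, 3, 3); releases (0, 1, 2), pool now (1, 4, 5)
  blocked: bravo wants (0, 5, 4), pool (1, 4, 5) — not enough R3
  blocked: foxtrot wants (2, 4, 2), pool (1, 4, 5) — not enough R1
  blocked: delta wants (3, 1, 3), pool (1, 4, 5) — not enough R1
Never able to finish: bravo, foxtrot and delta.


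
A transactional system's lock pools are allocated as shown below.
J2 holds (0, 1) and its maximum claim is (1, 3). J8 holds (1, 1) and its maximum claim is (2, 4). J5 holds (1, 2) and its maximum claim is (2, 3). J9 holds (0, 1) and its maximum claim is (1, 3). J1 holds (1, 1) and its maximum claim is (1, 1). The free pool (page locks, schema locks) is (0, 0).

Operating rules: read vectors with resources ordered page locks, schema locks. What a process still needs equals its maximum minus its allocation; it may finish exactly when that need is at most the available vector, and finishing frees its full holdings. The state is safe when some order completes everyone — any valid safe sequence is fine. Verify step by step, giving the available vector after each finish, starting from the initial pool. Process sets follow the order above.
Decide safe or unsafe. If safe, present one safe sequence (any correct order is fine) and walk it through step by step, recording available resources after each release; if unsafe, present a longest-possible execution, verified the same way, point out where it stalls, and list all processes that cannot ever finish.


SAFE, for example via the order J1, J5, J2, J8, J9.
Key observation: the first exact fit in this order is J5 — it needs (1, 1) with (1, 1) free, meeting a requested resource to the last unit.
Verifying each step:
  pool = (0, 0)
  J1 needs (0, 0) <= (0, 0) -> finishes; pool += (1, 1) = (1, 1)
  J5 needs (1, 1) <= (1, 1) -> finishes; pool += (1, 2) = (2, 3)
  J2 needs (1, 2) <= (2, 3) -> finishes; pool += (0, 1) = (2, 4)
  J8 needs (1, 3) <= (2, 4) -> finishes; pool += (1, 1) = (3, 5)
  J9 needs (1, 2) <= (3, 5) -> finishes; pool += (0, 1) = (3, 6)


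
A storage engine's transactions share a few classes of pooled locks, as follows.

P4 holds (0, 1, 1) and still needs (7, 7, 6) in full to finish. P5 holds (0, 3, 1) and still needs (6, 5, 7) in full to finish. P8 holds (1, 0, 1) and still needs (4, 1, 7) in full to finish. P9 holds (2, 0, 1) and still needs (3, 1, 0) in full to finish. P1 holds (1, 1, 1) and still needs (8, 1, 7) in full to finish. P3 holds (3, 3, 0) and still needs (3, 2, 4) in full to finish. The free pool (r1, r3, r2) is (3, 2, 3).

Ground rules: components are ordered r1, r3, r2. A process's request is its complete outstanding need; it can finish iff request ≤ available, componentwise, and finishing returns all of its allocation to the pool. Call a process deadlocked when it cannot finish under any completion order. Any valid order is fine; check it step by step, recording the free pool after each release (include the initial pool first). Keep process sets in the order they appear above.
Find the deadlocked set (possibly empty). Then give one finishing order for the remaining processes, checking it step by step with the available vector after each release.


Deadlocked set: P4, P5, P8 and P1.
Key observation: once P9, P3 finish, the pool peaks at (8, 5, 4) — and every remaining process still needs more r2 than that.
One completion order for the rest: P9, P3. Walking it through:
  pool = (3, 2, 3)
  P9: need (3, 1, 0) fits (3, 2, 3); releases (2, 0, 1), pool now (5, 2, 4)
  P3: need (3, 2, 4) fits (5, 2, 4); releases (3, 3, 0), pool now (8, 5, 4)
The stuck group stays short no matter what:
  blocked: P4 wants (7, 7, 6), pool (8, 5, 4) — not enough r3 and r2
  blocked: P5 wants (6, 5, 7), pool (8, 5, 4) — not enough r2
  blocked: P8 wants (4, 1, 7), pool (8, 5, 4) — not enough r2
  blocked: P1 wants (8, 1, 7), pool (8, 5, 4) — not enough r2


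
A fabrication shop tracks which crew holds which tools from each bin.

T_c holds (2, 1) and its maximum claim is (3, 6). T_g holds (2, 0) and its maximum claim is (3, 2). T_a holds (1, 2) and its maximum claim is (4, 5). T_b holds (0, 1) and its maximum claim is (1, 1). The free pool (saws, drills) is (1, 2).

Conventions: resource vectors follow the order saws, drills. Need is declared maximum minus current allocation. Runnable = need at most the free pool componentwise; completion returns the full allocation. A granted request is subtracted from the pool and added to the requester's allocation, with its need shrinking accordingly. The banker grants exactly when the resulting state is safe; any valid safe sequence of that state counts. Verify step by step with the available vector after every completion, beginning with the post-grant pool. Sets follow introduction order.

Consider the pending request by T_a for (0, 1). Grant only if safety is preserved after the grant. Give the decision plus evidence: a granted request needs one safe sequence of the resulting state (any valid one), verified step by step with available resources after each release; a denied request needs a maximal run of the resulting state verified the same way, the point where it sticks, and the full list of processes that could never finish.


GRANT — the state after the grant stays safe, e.g. via T_b, T_g, T_a, T_c.
Key observation: the transfer keeps a workable pool ((1, 1)); T_b starts the safe sequence.
Verifying the post-grant state step by step:
  pool = (1, 1)
  T_b needs (1, 0) <= (1, 1) -> finishes; pool += (0, 1) = (1, 2)
  T_g needs (1, 2) <= (1, 2) -> finishes; pool += (2, 0) = (3, 2)
  T_a needs (3, 2) <= (3, 2) -> finishes; pool += (1, 3) = (4, 5)
  T_c needs (1, 5) <= (4, 5) -> finishes; pool += (2, 1) = (6, 6)


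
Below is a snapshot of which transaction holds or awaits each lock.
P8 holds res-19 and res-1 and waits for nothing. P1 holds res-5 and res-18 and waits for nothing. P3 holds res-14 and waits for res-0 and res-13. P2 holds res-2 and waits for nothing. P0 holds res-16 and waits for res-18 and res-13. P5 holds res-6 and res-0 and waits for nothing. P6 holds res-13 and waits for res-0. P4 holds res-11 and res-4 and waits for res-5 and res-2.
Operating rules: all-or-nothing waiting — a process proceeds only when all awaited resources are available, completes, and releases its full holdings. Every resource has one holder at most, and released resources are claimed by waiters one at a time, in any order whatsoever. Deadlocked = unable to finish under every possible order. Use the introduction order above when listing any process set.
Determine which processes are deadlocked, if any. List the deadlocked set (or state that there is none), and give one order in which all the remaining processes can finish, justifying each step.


Nothing here is deadlocked.
Key observation: the wait relation is loop-free; peeling off processes with no waits unwinds the whole state.
The rest can finish in the order P5, P6, P1, P2, P4, P3, P8, P0.
Walking it through:
  P5 waits on nothing -> runs at once and releases res-6 and res-0
  P6: everything it awaited (res-0) is free; runs, freeing res-13
  P1 waits on nothing -> runs at once and releases res-5 and res-18
  P2 waits on nothing -> runs at once and releases res-2
  P4: everything it awaited (res-5 and res-2) is free; runs, freeing res-11 and res-4
  P3: everything it awaited (res-0 and res-13) is free; runs, freeing res-14
  P8 waits on nothing -> runs at once and releases res-19 and res-1
  P0: everything it awaited (res-18 and res-13) is free; runs, freeing res-16
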